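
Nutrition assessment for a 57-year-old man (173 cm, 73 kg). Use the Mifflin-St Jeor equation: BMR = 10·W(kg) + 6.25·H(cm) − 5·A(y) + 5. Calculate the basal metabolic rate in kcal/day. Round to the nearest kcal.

Mifflin-St Jeor (male): BMR = 10(73) + 6.25(173) − 5(57) + 5 = 730 + 1081.25 − 285 + 5 = 1531.25 kcal/day.

1531 kcal/day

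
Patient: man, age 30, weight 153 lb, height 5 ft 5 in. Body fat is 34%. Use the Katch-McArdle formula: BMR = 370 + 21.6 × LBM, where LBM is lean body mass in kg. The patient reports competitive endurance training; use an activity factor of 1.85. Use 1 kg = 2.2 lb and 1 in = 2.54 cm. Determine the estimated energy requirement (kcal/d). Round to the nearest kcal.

Convert to metric: weight = 153 ÷ 2.2 = 69.5455 kg; height = (5×12 + 5) × 2.54 = 65 × 2.54 = 165.1 cm.
LBM = 69.5455 × (1 − 0.34) = 45.9 kg. Katch-McArdle: BMR = 370 + 21.6 × 45.9 = 1361.44 kcal/day.
TEE = BMR × activity factor = 1361.44 × 1.85 = 2518.664 kcal/day.

2519 kcal/d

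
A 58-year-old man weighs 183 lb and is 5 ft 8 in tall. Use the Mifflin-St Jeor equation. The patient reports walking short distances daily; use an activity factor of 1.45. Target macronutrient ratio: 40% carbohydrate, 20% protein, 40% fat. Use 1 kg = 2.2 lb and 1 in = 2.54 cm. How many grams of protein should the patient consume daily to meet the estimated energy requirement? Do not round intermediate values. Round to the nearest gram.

118 g/day

Convert to metric: weight = 183 ÷ 2.2 = 83.1818 kg; height = (5×12 + 8) × 2.54 = 68 × 2.54 = 172.72 cm.
Mifflin-St Jeor (male): BMR = 10(83.1818) + 6.25(172.72) − 5(58) + 5 = 831.8182 + 1079.5 − 290 + 5 = 1626.3182 kcal/day.
TEE = 1626.3182 × 1.45 = 2358.1614 kcal/day.
Protein energy = 20% × 2358.1614 = 471.6323 kcal.
Protein = 471.6323 ÷ 4 kcal/g = 117.9081 g.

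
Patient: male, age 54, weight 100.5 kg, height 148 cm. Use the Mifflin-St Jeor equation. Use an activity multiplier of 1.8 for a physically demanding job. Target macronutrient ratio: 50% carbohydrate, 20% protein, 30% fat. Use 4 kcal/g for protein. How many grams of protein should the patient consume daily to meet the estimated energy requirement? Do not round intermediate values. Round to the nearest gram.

Mifflin-St Jeor (male): BMR = 10(100.5) + 6.25(148) − 5(54) + 5 = 1005 + 925 − 270 + 5 = 1665 kcal/day.
TEE = 1665 × 1.8 = 2997 kcal/day.
Protein energy = 20% × 2997 = 599.4 kcal.
Protein = 599.4 ÷ 4 kcal/g = 149.85 g.

150 g/day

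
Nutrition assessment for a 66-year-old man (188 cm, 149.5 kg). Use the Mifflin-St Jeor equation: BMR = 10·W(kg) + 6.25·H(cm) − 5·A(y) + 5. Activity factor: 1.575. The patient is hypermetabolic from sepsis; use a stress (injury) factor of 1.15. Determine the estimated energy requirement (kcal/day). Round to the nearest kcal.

4247 kcal/day

Mifflin-St Jeor (male): BMR = 10(149.5) + 6.25(188) − 5(66) + 5 = 1495 + 1175 − 330 + 5 = 2345 kcal/day.
TEE = BMR × activity factor = 2345 × 1.575 = 3693.375 kcal/day.
Apply stress factor: 3693.375 × 1.15 = 4247.3813 kcal/day.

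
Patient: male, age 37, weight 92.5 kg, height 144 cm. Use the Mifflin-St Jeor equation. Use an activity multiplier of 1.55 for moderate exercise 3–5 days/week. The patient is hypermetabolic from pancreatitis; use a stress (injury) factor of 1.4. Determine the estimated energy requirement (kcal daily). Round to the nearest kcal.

3570 kcal daily

Mifflin-St Jeor (male): BMR = 10(92.5) + 6.25(144) − 5(37) + 5 = 925 + 900 − 185 + 5 = 1645 kcal/day.
TEE = BMR × activity factor = 1645 × 1.55 = 2549.75 kcal/day.
Apply stress factor: 2549.75 × 1.4 = 3569.65 kcal/day.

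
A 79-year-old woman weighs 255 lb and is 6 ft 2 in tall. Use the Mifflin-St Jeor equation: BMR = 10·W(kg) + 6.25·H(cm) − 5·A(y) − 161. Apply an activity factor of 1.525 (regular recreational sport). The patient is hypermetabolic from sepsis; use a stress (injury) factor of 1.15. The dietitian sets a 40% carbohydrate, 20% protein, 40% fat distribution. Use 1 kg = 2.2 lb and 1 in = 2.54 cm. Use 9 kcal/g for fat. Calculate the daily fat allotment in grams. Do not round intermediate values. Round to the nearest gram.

Convert to metric: weight = 255 ÷ 2.2 = 115.9091 kg; height = (6×12 + 2) × 2.54 = 74 × 2.54 = 187.96 cm.
Mifflin-St Jeor (female): BMR = 10(115.9091) + 6.25(187.96) − 5(79) − 161 = 1159.0909 + 1174.75 − 395 − 161 = 1777.8409 kcal/day.
TEE = 1777.8409 × 1.525 = 2711.2074 kcal/day.
With stress factor 1.15: 2711.2074 × 1.15 = 3117.8885 kcal/day.
Fat energy = 40% × 3117.8885 = 1247.1554 kcal.
Fat = 1247.1554 ÷ 9 kcal/g = 138.5728 g.

139 g/day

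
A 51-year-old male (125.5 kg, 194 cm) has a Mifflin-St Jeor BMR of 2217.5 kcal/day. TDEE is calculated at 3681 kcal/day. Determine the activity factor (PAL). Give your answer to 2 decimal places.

Activity factor = TEE ÷ BMR = 3681 ÷ 2217.5 = 1.66.

1.66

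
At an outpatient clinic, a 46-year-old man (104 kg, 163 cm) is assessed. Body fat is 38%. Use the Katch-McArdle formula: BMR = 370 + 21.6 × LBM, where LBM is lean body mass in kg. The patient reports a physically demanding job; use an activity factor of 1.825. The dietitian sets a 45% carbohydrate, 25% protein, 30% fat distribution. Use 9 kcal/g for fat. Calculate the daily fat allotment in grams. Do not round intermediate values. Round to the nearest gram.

LBM = 104 × (1 − 0.38) = 64.48 kg. Katch-McArdle: BMR = 370 + 21.6 × 64.48 = 1762.768 kcal/day.
TEE = 1762.768 × 1.825 = 3217.0516 kcal/day.
Fat energy = 30% × 3217.0516 = 965.1155 kcal.
Fat = 965.1155 ÷ 9 kcal/g = 107.2351 g.

107 g/day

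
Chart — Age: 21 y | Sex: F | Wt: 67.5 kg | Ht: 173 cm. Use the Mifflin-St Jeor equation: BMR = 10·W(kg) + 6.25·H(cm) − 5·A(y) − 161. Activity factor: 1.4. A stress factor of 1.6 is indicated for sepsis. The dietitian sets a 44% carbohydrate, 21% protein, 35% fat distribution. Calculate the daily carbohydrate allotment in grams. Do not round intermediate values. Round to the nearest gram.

Mifflin-St Jeor (female): BMR = 10(67.5) + 6.25(173) − 5(21) − 161 = 675 + 1081.25 − 105 − 161 = 1490.25 kcal/day.
TEE = 1490.25 × 1.4 = 2086.35 kcal/day.
With stress factor 1.6: 2086.35 × 1.6 = 3338.16 kcal/day.
Carbohydrate energy = 44% × 3338.16 = 1468.7904 kcal.
Carbohydrate = 1468.7904 ÷ 4 kcal/g = 367.1976 g.

367 g/day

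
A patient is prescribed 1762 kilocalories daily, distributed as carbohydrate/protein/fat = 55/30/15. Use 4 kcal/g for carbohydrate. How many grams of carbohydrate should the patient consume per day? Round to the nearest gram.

Carbohydrate energy = 55% × 1762 = 969.1 kcal.
At 4 kcal/g: 969.1 ÷ 4 = 242.275 g.

242 g/day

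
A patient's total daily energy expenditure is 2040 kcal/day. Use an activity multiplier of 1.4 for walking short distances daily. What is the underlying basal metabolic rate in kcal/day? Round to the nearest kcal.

1457 kcal/day

BMR = TEE ÷ activity factor = 2040 ÷ 1.4 = 1457.1429 kcal/day.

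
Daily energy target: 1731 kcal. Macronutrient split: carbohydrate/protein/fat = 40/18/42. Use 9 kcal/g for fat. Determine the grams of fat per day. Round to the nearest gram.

81 g/day

Fat energy = 42% × 1731 = 727.02 kcal.
At 9 kcal/g: 727.02 ÷ 9 = 80.78 g.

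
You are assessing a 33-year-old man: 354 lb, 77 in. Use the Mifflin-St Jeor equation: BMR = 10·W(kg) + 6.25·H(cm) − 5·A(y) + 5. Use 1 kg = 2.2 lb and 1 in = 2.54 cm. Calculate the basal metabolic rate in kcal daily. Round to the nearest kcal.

2671 kcal daily

Convert to metric: weight = 354 ÷ 2.2 = 160.9091 kg; height = 77 × 2.54 = 195.58 cm.
Mifflin-St Jeor (male): BMR = 10(160.9091) + 6.25(195.58) − 5(33) + 5 = 1609.0909 + 1222.375 − 165 + 5 = 2671.4659 kcal/day.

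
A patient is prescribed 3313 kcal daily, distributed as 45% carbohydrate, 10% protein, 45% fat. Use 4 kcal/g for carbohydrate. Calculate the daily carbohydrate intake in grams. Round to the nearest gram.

373 g/day

Carbohydrate energy = 45% × 3313 = 1490.85 kcal.
At 4 kcal/g: 1490.85 ÷ 4 = 372.7125 g.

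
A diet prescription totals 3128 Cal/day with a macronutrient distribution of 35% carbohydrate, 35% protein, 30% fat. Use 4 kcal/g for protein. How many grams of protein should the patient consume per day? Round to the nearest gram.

Protein energy = 35% × 3128 = 1094.8 kcal.
At 4 kcal/g: 1094.8 ÷ 4 = 273.7 g.

274 g/day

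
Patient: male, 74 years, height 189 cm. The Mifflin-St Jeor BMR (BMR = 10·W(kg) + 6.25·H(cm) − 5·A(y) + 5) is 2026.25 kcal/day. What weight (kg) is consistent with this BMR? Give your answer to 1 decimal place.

2026.25 = 10·W + 6.25(189) − 5(74) + 5
10·W = 2026.25 − 816.25 = 1210, so W = 121 kg.

121.0 kg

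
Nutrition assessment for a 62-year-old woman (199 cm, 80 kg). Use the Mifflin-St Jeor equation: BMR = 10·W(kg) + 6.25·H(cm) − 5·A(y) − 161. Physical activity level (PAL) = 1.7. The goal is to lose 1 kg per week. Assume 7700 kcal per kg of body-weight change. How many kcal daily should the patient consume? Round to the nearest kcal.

1574 kcal daily

Mifflin-St Jeor (female): BMR = 10(80) + 6.25(199) − 5(62) − 161 = 800 + 1243.75 − 310 − 161 = 1572.75 kcal/day.
TEE = 1572.75 × 1.7 = 2673.675 kcal/day.
Required daily deficit = 1 × 7700 ÷ 7 = 1100 kcal/day.
Target intake = 2673.675 − 1100 = 1573.675 kcal/day.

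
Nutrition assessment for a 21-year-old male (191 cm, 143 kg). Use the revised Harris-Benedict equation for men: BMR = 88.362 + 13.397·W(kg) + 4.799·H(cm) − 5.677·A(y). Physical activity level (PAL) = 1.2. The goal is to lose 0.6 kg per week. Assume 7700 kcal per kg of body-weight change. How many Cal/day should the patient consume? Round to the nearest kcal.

Harris-Benedict: BMR = 88.362 + 13.397(143) + 4.799(191) − 5.677(21) = 2801.525 kcal/day.
TEE = 2801.525 × 1.2 = 3361.83 kcal/day.
Required daily deficit = 0.6 × 7700 ÷ 7 = 660 kcal/day.
Target intake = 3361.83 − 660 = 2701.83 kcal/day.

2702 Cal/day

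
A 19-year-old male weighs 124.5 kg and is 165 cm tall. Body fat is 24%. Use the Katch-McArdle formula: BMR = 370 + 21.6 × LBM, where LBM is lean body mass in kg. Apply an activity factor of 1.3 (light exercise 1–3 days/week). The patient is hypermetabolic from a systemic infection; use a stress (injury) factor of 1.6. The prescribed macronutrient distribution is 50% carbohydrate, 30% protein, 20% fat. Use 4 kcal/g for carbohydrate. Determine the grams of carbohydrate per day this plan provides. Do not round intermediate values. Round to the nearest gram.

628 g/day

LBM = 124.5 × (1 − 0.24) = 94.62 kg. Katch-McArdle: BMR = 370 + 21.6 × 94.62 = 2413.792 kcal/day.
TEE = 2413.792 × 1.3 = 3137.9296 kcal/day.
With stress factor 1.6: 3137.9296 × 1.6 = 5020.6874 kcal/day.
Carbohydrate energy = 50% × 5020.6874 = 2510.3437 kcal.
Carbohydrate = 2510.3437 ÷ 4 kcal/g = 627.5859 g.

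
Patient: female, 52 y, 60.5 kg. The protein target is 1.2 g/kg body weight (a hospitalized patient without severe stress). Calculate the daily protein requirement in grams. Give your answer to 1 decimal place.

72.6 g/day

Protein = 1.2 g/kg × 60.5 kg = 72.6 g/day.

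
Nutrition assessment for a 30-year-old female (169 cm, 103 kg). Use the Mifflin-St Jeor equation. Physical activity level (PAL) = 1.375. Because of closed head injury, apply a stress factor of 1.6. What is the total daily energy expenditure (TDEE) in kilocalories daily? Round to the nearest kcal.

3906 kilocalories daily

Mifflin-St Jeor (female): BMR = 10(103) + 6.25(169) − 5(30) − 161 = 1030 + 1056.25 − 150 − 161 = 1775.25 kcal/day.
TEE = BMR × activity factor = 1775.25 × 1.375 = 2440.9688 kcal/day.
Apply stress factor: 2440.9688 × 1.6 = 3905.55 kcal/day.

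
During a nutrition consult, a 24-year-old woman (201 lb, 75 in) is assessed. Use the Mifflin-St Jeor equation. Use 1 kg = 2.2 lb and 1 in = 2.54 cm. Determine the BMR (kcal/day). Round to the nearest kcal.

1823 kcal/day

Convert to metric: weight = 201 ÷ 2.2 = 91.3636 kg; height = 75 × 2.54 = 190.5 cm.
Mifflin-St Jeor (female): BMR = 10(91.3636) + 6.25(190.5) − 5(24) − 161 = 913.6364 + 1190.625 − 120 − 161 = 1823.2614 kcal/day.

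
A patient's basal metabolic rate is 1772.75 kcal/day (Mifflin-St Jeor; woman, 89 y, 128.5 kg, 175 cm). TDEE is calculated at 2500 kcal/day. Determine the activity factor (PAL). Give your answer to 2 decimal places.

Activity factor = TEE ÷ BMR = 2500 ÷ 1772.75 = 1.41.

1.41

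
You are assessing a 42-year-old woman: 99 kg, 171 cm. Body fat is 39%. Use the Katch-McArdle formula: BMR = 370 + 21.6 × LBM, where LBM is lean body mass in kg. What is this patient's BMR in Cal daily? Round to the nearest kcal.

LBM = 99 × (1 − 0.39) = 60.39 kg. Katch-McArdle: BMR = 370 + 21.6 × 60.39 = 1674.424 kcal/day.

1674 Cal daily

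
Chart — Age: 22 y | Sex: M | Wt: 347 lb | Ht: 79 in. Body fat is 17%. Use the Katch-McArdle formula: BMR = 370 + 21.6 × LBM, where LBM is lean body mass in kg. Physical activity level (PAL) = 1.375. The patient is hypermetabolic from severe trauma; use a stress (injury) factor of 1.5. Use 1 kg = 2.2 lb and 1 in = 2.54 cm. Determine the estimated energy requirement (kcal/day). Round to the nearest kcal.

6595 kcal/day

Convert to metric: weight = 347 ÷ 2.2 = 157.7273 kg; height = 79 × 2.54 = 200.66 cm.
LBM = 157.7273 × (1 − 0.17) = 130.9136 kg. Katch-McArdle: BMR = 370 + 21.6 × 130.9136 = 3197.7345 kcal/day.
TEE = BMR × activity factor = 3197.7345 × 1.375 = 4396.885 kcal/day.
Apply stress factor: 4396.885 × 1.5 = 6595.3275 kcal/day.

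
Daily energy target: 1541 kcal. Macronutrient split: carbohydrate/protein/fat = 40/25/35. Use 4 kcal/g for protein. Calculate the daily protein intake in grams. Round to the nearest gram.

96 g/day

Protein energy = 25% × 1541 = 385.25 kcal.
At 4 kcal/g: 385.25 ÷ 4 = 96.3125 g.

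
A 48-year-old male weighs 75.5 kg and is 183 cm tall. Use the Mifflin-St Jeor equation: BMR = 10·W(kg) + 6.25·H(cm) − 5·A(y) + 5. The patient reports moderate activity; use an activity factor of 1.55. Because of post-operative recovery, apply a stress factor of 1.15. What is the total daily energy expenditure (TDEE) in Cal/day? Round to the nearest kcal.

Mifflin-St Jeor (male): BMR = 10(75.5) + 6.25(183) − 5(48) + 5 = 755 + 1143.75 − 240 + 5 = 1663.75 kcal/day.
TEE = BMR × activity factor = 1663.75 × 1.55 = 2578.8125 kcal/day.
Apply stress factor: 2578.8125 × 1.15 = 2965.6344 kcal/day.

2966 Cal/day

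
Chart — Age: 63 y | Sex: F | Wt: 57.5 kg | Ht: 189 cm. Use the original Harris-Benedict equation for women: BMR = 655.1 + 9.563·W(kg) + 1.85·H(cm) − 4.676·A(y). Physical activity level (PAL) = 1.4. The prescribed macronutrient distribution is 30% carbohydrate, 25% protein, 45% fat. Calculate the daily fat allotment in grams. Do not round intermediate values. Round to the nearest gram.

88 g/day

Harris-Benedict: BMR = 655.1 + 9.563(57.5) + 1.85(189) − 4.676(63) = 1260.0345 kcal/day.
TEE = 1260.0345 × 1.4 = 1764.0483 kcal/day.
Fat energy = 45% × 1764.0483 = 793.8217 kcal.
Fat = 793.8217 ÷ 9 kcal/g = 88.2024 g.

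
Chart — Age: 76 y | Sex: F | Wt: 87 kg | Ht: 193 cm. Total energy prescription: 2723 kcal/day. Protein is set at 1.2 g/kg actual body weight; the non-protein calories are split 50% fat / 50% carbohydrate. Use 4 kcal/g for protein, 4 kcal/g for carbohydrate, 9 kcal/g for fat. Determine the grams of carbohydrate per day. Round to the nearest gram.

Protein = 1.2 × 87 = 104.4 g → 104.4 × 4 = 417.6 kcal.
Non-protein calories = 2723 − 417.6 = 2305.4 kcal.
Fat: 50% × 2305.4 = 1152.7 kcal; carbohydrate: 1152.7 kcal.
Carbohydrate: 1152.7 kcal ÷ 4 kcal/g = 288.175 g.

288 g/day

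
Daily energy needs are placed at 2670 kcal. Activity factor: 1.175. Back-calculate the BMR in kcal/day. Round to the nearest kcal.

BMR = TEE ÷ activity factor = 2670 ÷ 1.175 = 2272.3404 kcal/day.

2272 kcal/day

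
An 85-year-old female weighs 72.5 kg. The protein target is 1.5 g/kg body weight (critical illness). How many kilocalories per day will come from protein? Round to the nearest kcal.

Protein = 1.5 g/kg × 72.5 kg = 108.75 g/day.
Protein energy = 108.75 g × 4 kcal/g = 435 kcal/day.

435 kcal/day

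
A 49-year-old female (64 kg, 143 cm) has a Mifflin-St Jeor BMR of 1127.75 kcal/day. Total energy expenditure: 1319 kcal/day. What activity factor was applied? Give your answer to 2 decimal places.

1.17

Activity factor = TEE ÷ BMR = 1319 ÷ 1127.75 = 1.17.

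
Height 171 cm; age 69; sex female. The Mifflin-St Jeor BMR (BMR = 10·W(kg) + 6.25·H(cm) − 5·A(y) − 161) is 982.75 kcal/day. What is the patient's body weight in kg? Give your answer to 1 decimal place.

42.0 kg

982.75 = 10·W + 6.25(171) − 5(69) − 161
10·W = 982.75 − 562.75 = 420, so W = 42 kg.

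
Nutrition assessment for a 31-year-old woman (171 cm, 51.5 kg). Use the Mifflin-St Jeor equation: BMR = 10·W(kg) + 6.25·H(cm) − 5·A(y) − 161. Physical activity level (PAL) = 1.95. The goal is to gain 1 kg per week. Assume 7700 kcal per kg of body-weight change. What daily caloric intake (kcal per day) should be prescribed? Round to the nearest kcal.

3572 kcal per day

Mifflin-St Jeor (female): BMR = 10(51.5) + 6.25(171) − 5(31) − 161 = 515 + 1068.75 − 155 − 161 = 1267.75 kcal/day.
TEE = 1267.75 × 1.95 = 2472.1125 kcal/day.
Required daily surplus = 1 × 7700 ÷ 7 = 1100 kcal/day.
Target intake = 2472.1125 + 1100 = 3572.1125 kcal/day.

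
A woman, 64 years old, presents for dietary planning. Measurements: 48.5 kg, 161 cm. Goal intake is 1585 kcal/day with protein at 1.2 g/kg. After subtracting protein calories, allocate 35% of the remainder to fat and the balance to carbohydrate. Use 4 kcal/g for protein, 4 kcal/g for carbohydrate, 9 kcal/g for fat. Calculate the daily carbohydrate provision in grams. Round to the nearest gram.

Protein = 1.2 × 48.5 = 58.2 g → 58.2 × 4 = 232.8 kcal.
Non-protein calories = 1585 − 232.8 = 1352.2 kcal.
Fat: 35% × 1352.2 = 473.27 kcal; carbohydrate: 878.93 kcal.
Carbohydrate: 878.93 kcal ÷ 4 kcal/g = 219.7325 g.

220 g/day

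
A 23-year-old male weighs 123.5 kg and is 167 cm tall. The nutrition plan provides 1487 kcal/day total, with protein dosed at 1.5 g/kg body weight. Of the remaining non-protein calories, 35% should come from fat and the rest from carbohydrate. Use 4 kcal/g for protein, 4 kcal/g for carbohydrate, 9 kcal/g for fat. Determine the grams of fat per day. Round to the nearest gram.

29 g/day

Protein = 1.5 × 123.5 = 185.25 g → 185.25 × 4 = 741 kcal.
Non-protein calories = 1487 − 741 = 746 kcal.
Fat: 35% × 746 = 261.1 kcal; carbohydrate: 484.9 kcal.
Fat: 261.1 kcal ÷ 9 kcal/g = 29.0111 g.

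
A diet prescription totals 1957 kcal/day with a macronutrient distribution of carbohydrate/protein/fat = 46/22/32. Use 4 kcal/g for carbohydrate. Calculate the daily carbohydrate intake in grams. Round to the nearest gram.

Carbohydrate energy = 46% × 1957 = 900.22 kcal.
At 4 kcal/g: 900.22 ÷ 4 = 225.055 g.

225 g/day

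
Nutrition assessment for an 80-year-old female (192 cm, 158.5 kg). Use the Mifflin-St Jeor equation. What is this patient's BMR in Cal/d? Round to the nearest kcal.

Mifflin-St Jeor (female): BMR = 10(158.5) + 6.25(192) − 5(80) − 161 = 1585 + 1200 − 400 − 161 = 2224 kcal/day.

2224 Cal/d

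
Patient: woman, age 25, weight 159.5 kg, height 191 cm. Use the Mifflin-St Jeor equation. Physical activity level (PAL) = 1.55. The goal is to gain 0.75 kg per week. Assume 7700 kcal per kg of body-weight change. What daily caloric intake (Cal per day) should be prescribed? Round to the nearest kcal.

Mifflin-St Jeor (female): BMR = 10(159.5) + 6.25(191) − 5(25) − 161 = 1595 + 1193.75 − 125 − 161 = 2502.75 kcal/day.
TEE = 2502.75 × 1.55 = 3879.2625 kcal/day.
Required daily surplus = 0.75 × 7700 ÷ 7 = 825 kcal/day.
Target intake = 3879.2625 + 825 = 4704.2625 kcal/day.

4704 Cal per day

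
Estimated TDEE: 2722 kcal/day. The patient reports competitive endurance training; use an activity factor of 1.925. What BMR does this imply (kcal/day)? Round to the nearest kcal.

1414 kcal/day

BMR = TEE ÷ activity factor = 2722 ÷ 1.925 = 1414.026 kcal/day.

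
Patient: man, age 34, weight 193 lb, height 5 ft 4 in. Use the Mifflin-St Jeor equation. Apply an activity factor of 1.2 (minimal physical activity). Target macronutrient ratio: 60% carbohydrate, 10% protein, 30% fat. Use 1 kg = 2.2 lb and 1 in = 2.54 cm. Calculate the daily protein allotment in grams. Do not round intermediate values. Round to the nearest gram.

52 g/day

Convert to metric: weight = 193 ÷ 2.2 = 87.7273 kg; height = (5×12 + 4) × 2.54 = 64 × 2.54 = 162.56 cm.
Mifflin-St Jeor (male): BMR = 10(87.7273) + 6.25(162.56) − 5(34) + 5 = 877.2727 + 1016 − 170 + 5 = 1728.2727 kcal/day.
TEE = 1728.2727 × 1.2 = 2073.9273 kcal/day.
Protein energy = 10% × 2073.9273 = 207.3927 kcal.
Protein = 207.3927 ÷ 4 kcal/g = 51.8482 g.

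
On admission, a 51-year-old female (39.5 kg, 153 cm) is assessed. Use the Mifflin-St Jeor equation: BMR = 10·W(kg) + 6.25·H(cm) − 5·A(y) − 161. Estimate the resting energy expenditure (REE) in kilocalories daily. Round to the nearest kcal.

Mifflin-St Jeor (female): BMR = 10(39.5) + 6.25(153) − 5(51) − 161 = 395 + 956.25 − 255 − 161 = 935.25 kcal/day.

935 kilocalories daily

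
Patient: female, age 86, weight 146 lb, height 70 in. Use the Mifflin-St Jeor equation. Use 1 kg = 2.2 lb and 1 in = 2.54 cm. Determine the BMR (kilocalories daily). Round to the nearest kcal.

Convert to metric: weight = 146 ÷ 2.2 = 66.3636 kg; height = 70 × 2.54 = 177.8 cm.
Mifflin-St Jeor (female): BMR = 10(66.3636) + 6.25(177.8) − 5(86) − 161 = 663.6364 + 1111.25 − 430 − 161 = 1183.8864 kcal/day.

1184 kilocalories daily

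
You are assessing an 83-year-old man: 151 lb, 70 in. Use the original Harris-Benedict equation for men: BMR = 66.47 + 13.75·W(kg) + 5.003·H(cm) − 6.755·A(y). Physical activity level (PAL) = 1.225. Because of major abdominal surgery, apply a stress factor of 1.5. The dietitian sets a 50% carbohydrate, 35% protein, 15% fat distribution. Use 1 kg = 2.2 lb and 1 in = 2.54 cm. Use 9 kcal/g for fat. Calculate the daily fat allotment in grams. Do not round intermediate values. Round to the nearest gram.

41 g/day

Convert to metric: weight = 151 ÷ 2.2 = 68.6364 kg; height = 70 × 2.54 = 177.8 cm.
Harris-Benedict: BMR = 66.47 + 13.75(68.6364) + 5.003(177.8) − 6.755(83) = 1339.0884 kcal/day.
TEE = 1339.0884 × 1.225 = 1640.3833 kcal/day.
With stress factor 1.5: 1640.3833 × 1.5 = 2460.5749 kcal/day.
Fat energy = 15% × 2460.5749 = 369.0862 kcal.
Fat = 369.0862 ÷ 9 kcal/g = 41.0096 g.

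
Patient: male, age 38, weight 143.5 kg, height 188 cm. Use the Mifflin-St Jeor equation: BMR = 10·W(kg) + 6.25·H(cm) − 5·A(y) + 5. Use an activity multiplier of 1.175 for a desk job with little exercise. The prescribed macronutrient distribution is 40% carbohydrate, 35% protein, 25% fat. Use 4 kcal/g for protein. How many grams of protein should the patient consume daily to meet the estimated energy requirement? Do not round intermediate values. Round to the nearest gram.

Mifflin-St Jeor (male): BMR = 10(143.5) + 6.25(188) − 5(38) + 5 = 1435 + 1175 − 190 + 5 = 2425 kcal/day.
TEE = 2425 × 1.175 = 2849.375 kcal/day.
Protein energy = 35% × 2849.375 = 997.2813 kcal.
Protein = 997.2813 ÷ 4 kcal/g = 249.3203 g.

249 g/day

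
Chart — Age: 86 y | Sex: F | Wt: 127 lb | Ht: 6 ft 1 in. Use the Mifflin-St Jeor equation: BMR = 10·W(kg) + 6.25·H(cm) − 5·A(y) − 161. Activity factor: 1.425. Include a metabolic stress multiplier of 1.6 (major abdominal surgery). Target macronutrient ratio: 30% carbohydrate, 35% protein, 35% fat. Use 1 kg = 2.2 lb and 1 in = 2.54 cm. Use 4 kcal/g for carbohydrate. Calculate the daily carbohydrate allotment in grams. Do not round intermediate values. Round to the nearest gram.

Convert to metric: weight = 127 ÷ 2.2 = 57.7273 kg; height = (6×12 + 1) × 2.54 = 73 × 2.54 = 185.42 cm.
Mifflin-St Jeor (female): BMR = 10(57.7273) + 6.25(185.42) − 5(86) − 161 = 577.2727 + 1158.875 − 430 − 161 = 1145.1477 kcal/day.
TEE = 1145.1477 × 1.425 = 1631.8355 kcal/day.
With stress factor 1.6: 1631.8355 × 1.6 = 2610.9368 kcal/day.
Carbohydrate energy = 30% × 2610.9368 = 783.281 kcal.
Carbohydrate = 783.281 ÷ 4 kcal/g = 195.8203 g.

196 g/day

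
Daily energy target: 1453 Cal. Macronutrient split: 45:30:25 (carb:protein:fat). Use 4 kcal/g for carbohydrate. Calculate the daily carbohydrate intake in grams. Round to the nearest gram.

Carbohydrate energy = 45% × 1453 = 653.85 kcal.
At 4 kcal/g: 653.85 ÷ 4 = 163.4625 g.

163 g/day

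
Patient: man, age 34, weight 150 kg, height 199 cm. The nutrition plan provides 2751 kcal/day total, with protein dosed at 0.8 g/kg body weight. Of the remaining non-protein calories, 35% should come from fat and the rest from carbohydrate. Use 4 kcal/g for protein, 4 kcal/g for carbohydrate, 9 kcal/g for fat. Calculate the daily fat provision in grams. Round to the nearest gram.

Protein = 0.8 × 150 = 120 g → 120 × 4 = 480 kcal.
Non-protein calories = 2751 − 480 = 2271 kcal.
Fat: 35% × 2271 = 794.85 kcal; carbohydrate: 1476.15 kcal.
Fat: 794.85 kcal ÷ 9 kcal/g = 88.3167 g.

88 g/day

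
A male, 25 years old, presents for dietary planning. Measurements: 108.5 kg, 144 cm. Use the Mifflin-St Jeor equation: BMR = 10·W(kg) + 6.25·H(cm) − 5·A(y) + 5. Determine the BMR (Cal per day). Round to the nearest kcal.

1865 Cal per day

Mifflin-St Jeor (male): BMR = 10(108.5) + 6.25(144) − 5(25) + 5 = 1085 + 900 − 125 + 5 = 1865 kcal/day.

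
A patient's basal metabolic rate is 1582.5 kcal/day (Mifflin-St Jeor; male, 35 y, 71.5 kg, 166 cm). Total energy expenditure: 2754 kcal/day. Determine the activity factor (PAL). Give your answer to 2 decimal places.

1.74

Activity factor = TEE ÷ BMR = 2754 ÷ 1582.5 = 1.74.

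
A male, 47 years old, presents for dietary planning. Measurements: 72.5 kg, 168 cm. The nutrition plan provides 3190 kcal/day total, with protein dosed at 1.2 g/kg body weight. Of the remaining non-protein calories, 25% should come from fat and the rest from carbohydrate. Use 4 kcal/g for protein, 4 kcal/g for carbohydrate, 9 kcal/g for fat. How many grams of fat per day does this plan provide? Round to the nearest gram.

79 g/day

Protein = 1.2 × 72.5 = 87 g → 87 × 4 = 348 kcal.
Non-protein calories = 3190 − 348 = 2842 kcal.
Fat: 25% × 2842 = 710.5 kcal; carbohydrate: 2131.5 kcal.
Fat: 710.5 kcal ÷ 9 kcal/g = 78.9444 g.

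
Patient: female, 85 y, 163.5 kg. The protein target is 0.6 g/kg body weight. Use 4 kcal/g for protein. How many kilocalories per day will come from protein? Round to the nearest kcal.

392 kcal/day

Protein = 0.6 g/kg × 163.5 kg = 98.1 g/day.
Protein energy = 98.1 g × 4 kcal/g = 392.4 kcal/day.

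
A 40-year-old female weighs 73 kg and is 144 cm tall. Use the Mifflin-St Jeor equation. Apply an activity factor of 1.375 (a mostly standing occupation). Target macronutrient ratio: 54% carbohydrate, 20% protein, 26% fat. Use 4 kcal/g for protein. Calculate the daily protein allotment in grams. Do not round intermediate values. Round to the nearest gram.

Mifflin-St Jeor (female): BMR = 10(73) + 6.25(144) − 5(40) − 161 = 730 + 900 − 200 − 161 = 1269 kcal/day.
TEE = 1269 × 1.375 = 1744.875 kcal/day.
Protein energy = 20% × 1744.875 = 348.975 kcal.
Protein = 348.975 ÷ 4 kcal/g = 87.2438 g.

87 g/day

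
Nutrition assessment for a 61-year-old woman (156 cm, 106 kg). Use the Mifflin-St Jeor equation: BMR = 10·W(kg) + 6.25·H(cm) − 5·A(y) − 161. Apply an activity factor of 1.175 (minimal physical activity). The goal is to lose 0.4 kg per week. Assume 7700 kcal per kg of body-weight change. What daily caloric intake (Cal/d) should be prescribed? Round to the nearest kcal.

Mifflin-St Jeor (female): BMR = 10(106) + 6.25(156) − 5(61) − 161 = 1060 + 975 − 305 − 161 = 1569 kcal/day.
TEE = 1569 × 1.175 = 1843.575 kcal/day.
Required daily deficit = 0.4 × 7700 ÷ 7 = 440 kcal/day.
Target intake = 1843.575 − 440 = 1403.575 kcal/day.

1404 Cal/d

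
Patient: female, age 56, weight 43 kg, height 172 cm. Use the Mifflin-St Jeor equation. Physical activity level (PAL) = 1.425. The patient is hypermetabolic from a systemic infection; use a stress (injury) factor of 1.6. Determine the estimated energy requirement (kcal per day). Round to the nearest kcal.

Mifflin-St Jeor (female): BMR = 10(43) + 6.25(172) − 5(56) − 161 = 430 + 1075 − 280 − 161 = 1064 kcal/day.
TEE = BMR × activity factor = 1064 × 1.425 = 1516.2 kcal/day.
Apply stress factor: 1516.2 × 1.6 = 2425.92 kcal/day.

2426 kcal per day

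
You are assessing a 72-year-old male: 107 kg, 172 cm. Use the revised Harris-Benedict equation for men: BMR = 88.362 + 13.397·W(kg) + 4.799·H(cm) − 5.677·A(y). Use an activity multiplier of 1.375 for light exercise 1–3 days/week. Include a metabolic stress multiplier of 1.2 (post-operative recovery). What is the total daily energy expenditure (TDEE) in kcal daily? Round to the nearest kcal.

Harris-Benedict: BMR = 88.362 + 13.397(107) + 4.799(172) − 5.677(72) = 1938.525 kcal/day.
TEE = BMR × activity factor = 1938.525 × 1.375 = 2665.4719 kcal/day.
Apply stress factor: 2665.4719 × 1.2 = 3198.5663 kcal/day.

3199 kcal daily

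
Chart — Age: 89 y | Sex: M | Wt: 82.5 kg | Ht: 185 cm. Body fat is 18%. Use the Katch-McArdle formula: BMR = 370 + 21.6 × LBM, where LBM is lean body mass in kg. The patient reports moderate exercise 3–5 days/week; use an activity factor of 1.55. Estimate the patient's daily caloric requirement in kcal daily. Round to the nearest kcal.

2838 kcal daily

LBM = 82.5 × (1 − 0.18) = 67.65 kg. Katch-McArdle: BMR = 370 + 21.6 × 67.65 = 1831.24 kcal/day.
TEE = BMR × activity factor = 1831.24 × 1.55 = 2838.422 kcal/day.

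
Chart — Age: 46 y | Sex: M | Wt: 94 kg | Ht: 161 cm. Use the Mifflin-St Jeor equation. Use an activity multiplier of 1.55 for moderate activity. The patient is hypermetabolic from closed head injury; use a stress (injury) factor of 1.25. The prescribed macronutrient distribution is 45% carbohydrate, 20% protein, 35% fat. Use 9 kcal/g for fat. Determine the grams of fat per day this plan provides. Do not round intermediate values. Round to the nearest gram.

130 g/day

Mifflin-St Jeor (male): BMR = 10(94) + 6.25(161) − 5(46) + 5 = 940 + 1006.25 − 230 + 5 = 1721.25 kcal/day.
TEE = 1721.25 × 1.55 = 2667.9375 kcal/day.
With stress factor 1.25: 2667.9375 × 1.25 = 3334.9219 kcal/day.
Fat energy = 35% × 3334.9219 = 1167.2227 kcal.
Fat = 1167.2227 ÷ 9 kcal/g = 129.6914 g.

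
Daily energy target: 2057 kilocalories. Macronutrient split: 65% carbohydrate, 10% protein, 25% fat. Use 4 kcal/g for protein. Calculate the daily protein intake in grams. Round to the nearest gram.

Protein energy = 10% × 2057 = 205.7 kcal.
At 4 kcal/g: 205.7 ÷ 4 = 51.425 g.

51 g/day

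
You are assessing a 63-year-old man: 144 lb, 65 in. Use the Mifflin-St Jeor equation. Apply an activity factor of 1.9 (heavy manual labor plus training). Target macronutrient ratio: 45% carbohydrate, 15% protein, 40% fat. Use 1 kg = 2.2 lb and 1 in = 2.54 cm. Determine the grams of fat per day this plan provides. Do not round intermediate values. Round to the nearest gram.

Convert to metric: weight = 144 ÷ 2.2 = 65.4545 kg; height = 65 × 2.54 = 165.1 cm.
Mifflin-St Jeor (male): BMR = 10(65.4545) + 6.25(165.1) − 5(63) + 5 = 654.5455 + 1031.875 − 315 + 5 = 1376.4205 kcal/day.
TEE = 1376.4205 × 1.9 = 2615.1989 kcal/day.
Fat energy = 40% × 2615.1989 = 1046.0795 kcal.
Fat = 1046.0795 ÷ 9 kcal/g = 116.2311 g.

116 g/day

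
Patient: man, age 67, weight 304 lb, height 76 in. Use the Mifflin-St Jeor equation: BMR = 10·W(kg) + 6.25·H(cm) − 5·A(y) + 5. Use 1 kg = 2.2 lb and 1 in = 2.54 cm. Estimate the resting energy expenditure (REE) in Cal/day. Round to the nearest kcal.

Convert to metric: weight = 304 ÷ 2.2 = 138.1818 kg; height = 76 × 2.54 = 193.04 cm.
Mifflin-St Jeor (male): BMR = 10(138.1818) + 6.25(193.04) − 5(67) + 5 = 1381.8182 + 1206.5 − 335 + 5 = 2258.3182 kcal/day.

2258 Cal/day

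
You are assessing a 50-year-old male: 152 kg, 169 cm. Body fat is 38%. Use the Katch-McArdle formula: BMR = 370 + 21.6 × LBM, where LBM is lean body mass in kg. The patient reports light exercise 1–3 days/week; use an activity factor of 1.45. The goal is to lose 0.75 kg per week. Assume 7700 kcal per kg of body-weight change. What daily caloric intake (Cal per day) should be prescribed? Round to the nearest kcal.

2663 Cal per day

LBM = 152 × (1 − 0.38) = 94.24 kg. Katch-McArdle: BMR = 370 + 21.6 × 94.24 = 2405.584 kcal/day.
TEE = 2405.584 × 1.45 = 3488.0968 kcal/day.
Required daily deficit = 0.75 × 7700 ÷ 7 = 825 kcal/day.
Target intake = 3488.0968 − 825 = 2663.0968 kcal/day.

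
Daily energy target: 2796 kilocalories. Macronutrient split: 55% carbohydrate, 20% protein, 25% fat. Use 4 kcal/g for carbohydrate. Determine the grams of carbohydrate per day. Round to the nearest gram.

Carbohydrate energy = 55% × 2796 = 1537.8 kcal.
At 4 kcal/g: 1537.8 ÷ 4 = 384.45 g.

384 g/day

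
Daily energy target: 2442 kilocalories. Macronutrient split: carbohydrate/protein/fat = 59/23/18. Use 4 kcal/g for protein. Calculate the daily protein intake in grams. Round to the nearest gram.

140 g/day

Protein energy = 23% × 2442 = 561.66 kcal.
At 4 kcal/g: 561.66 ÷ 4 = 140.415 g.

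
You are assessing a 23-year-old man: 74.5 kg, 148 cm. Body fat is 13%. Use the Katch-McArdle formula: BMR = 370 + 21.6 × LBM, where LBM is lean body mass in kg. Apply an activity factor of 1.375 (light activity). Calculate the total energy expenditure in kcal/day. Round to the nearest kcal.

LBM = 74.5 × (1 − 0.13) = 64.815 kg. Katch-McArdle: BMR = 370 + 21.6 × 64.815 = 1770.004 kcal/day.
TEE = BMR × activity factor = 1770.004 × 1.375 = 2433.7555 kcal/day.

2434 kcal/day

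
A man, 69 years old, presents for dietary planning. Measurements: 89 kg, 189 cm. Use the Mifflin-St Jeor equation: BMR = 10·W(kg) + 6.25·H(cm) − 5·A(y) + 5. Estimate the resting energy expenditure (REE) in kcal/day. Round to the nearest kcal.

1731 kcal/day

Mifflin-St Jeor (male): BMR = 10(89) + 6.25(189) − 5(69) + 5 = 890 + 1181.25 − 345 + 5 = 1731.25 kcal/day.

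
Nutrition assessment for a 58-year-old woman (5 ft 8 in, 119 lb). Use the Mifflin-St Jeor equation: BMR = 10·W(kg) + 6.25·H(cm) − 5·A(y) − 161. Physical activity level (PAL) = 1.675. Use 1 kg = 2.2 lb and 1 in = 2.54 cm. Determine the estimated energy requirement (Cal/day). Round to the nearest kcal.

Convert to metric: weight = 119 ÷ 2.2 = 54.0909 kg; height = (5×12 + 8) × 2.54 = 68 × 2.54 = 172.72 cm.
Mifflin-St Jeor (female): BMR = 10(54.0909) + 6.25(172.72) − 5(58) − 161 = 540.9091 + 1079.5 − 290 − 161 = 1169.4091 kcal/day.
TEE = BMR × activity factor = 1169.4091 × 1.675 = 1958.7602 kcal/day.

1959 Cal/day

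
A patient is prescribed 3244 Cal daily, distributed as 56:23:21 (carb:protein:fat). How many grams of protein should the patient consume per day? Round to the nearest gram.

187 g/day

Protein energy = 23% × 3244 = 746.12 kcal.
At 4 kcal/g: 746.12 ÷ 4 = 186.53 g.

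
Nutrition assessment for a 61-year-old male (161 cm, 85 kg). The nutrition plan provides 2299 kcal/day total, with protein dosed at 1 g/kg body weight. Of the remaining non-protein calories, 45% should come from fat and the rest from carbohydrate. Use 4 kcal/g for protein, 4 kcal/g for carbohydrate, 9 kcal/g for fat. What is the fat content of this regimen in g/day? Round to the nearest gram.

Protein = 1 × 85 = 85 g → 85 × 4 = 340 kcal.
Non-protein calories = 2299 − 340 = 1959 kcal.
Fat: 45% × 1959 = 881.55 kcal; carbohydrate: 1077.45 kcal.
Fat: 881.55 kcal ÷ 9 kcal/g = 97.95 g.

98 g/day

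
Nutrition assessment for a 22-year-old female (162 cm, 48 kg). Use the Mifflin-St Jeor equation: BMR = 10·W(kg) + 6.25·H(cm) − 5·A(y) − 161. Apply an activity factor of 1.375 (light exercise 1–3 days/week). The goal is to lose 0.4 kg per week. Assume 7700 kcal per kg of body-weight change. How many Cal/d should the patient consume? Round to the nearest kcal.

Mifflin-St Jeor (female): BMR = 10(48) + 6.25(162) − 5(22) − 161 = 480 + 1012.5 − 110 − 161 = 1221.5 kcal/day.
TEE = 1221.5 × 1.375 = 1679.5625 kcal/day.
Required daily deficit = 0.4 × 7700 ÷ 7 = 440 kcal/day.
Target intake = 1679.5625 − 440 = 1239.5625 kcal/day.

1240 Cal/d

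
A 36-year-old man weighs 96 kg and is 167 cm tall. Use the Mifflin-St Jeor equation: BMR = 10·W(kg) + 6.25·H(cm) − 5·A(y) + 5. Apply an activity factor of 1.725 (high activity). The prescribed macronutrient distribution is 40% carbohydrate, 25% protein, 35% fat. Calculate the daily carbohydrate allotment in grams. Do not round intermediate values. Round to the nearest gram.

315 g/day

Mifflin-St Jeor (male): BMR = 10(96) + 6.25(167) − 5(36) + 5 = 960 + 1043.75 − 180 + 5 = 1828.75 kcal/day.
TEE = 1828.75 × 1.725 = 3154.5938 kcal/day.
Carbohydrate energy = 40% × 3154.5938 = 1261.8375 kcal.
Carbohydrate = 1261.8375 ÷ 4 kcal/g = 315.4594 g.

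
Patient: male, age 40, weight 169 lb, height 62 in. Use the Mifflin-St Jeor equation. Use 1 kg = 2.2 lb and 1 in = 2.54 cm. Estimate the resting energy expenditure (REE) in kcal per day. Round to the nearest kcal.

Convert to metric: weight = 169 ÷ 2.2 = 76.8182 kg; height = 62 × 2.54 = 157.48 cm.
Mifflin-St Jeor (male): BMR = 10(76.8182) + 6.25(157.48) − 5(40) + 5 = 768.1818 + 984.25 − 200 + 5 = 1557.4318 kcal/day.

1557 kcal per day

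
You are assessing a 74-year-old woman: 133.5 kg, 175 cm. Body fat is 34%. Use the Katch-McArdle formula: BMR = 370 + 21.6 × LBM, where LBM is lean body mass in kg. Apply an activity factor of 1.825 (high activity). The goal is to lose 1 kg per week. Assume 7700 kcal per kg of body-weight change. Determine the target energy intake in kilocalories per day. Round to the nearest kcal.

LBM = 133.5 × (1 − 0.34) = 88.11 kg. Katch-McArdle: BMR = 370 + 21.6 × 88.11 = 2273.176 kcal/day.
TEE = 2273.176 × 1.825 = 4148.5462 kcal/day.
Required daily deficit = 1 × 7700 ÷ 7 = 1100 kcal/day.
Target intake = 4148.5462 − 1100 = 3048.5462 kcal/day.

3049 kilocalories per day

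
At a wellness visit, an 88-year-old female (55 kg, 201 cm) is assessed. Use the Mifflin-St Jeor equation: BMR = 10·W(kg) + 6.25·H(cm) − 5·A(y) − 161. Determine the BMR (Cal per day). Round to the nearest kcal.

Mifflin-St Jeor (female): BMR = 10(55) + 6.25(201) − 5(88) − 161 = 550 + 1256.25 − 440 − 161 = 1205.25 kcal/day.

1205 Cal per day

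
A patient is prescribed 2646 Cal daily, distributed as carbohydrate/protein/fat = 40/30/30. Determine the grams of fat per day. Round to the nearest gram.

Fat energy = 30% × 2646 = 793.8 kcal.
At 9 kcal/g: 793.8 ÷ 9 = 88.2 g.

88 g/day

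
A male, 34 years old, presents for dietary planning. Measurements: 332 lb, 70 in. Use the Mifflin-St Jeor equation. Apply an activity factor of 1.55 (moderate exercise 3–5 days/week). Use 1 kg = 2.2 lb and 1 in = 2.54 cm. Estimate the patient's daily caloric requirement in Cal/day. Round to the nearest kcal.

Convert to metric: weight = 332 ÷ 2.2 = 150.9091 kg; height = 70 × 2.54 = 177.8 cm.
Mifflin-St Jeor (male): BMR = 10(150.9091) + 6.25(177.8) − 5(34) + 5 = 1509.0909 + 1111.25 − 170 + 5 = 2455.3409 kcal/day.
TEE = BMR × activity factor = 2455.3409 × 1.55 = 3805.7784 kcal/day.

3806 Cal/day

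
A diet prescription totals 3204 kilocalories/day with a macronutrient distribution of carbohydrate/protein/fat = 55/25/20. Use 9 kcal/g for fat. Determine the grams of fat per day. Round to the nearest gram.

71 g/day

Fat energy = 20% × 3204 = 640.8 kcal.
At 9 kcal/g: 640.8 ÷ 9 = 71.2 g.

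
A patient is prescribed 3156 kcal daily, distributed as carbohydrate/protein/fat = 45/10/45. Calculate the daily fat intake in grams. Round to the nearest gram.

158 g/day

Fat energy = 45% × 3156 = 1420.2 kcal.
At 9 kcal/g: 1420.2 ÷ 9 = 157.8 g.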